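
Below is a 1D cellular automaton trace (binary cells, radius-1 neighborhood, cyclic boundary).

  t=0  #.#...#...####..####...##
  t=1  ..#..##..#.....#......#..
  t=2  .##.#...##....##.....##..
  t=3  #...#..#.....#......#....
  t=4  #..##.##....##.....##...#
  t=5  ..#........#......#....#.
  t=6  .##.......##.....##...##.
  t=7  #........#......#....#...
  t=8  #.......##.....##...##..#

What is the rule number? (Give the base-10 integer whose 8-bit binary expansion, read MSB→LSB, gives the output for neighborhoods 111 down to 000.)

6

  [7] ### => .  t=0,i=11
  [6] ##. => .  t=0,i=0
  [5] #.# => .  t=0,i=1
  [4] #.. => .  t=0,i=3
  [3] .## => .  t=0,i=10
  [2] .#. => #  t=0,i=2
  [1] ..# => #  t=0,i=5
  [0] ... => .  t=0,i=4
  bits 00000110 = 6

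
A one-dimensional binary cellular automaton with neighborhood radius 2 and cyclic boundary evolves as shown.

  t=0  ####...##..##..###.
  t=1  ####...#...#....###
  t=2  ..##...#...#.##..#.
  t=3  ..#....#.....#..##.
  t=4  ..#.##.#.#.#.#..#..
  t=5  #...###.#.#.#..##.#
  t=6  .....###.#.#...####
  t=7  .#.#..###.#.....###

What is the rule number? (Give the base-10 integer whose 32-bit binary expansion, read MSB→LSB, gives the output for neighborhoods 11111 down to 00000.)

  ##### -> .   bit 31 = 0  t=1,i=0
  ####. -> #   bit 30 = 1  t=0,i=2
  ###.# -> #   bit 29 = 1  t=0,i=17
  ###.. -> #   bit 28 = 1  t=0,i=3
  ##.## -> #   bit 27 = 1  t=0,i=18
  ##.#. -> #   bit 26 = 1  t=4,i=6
  ##..# -> .   bit 25 = 0  t=0,i=9
  ##... -> .   bit 24 = 0  t=0,i=4
  #.### -> #   bit 23 = 1  t=0,i=0
  #.##. -> #   bit 22 = 1  t=2,i=13
  #.#.# -> .   bit 21 = 0  t=4,i=7
  #.#.. -> .   bit 20 = 0  t=4,i=13
  #..## -> .   bit 19 = 0  t=0,i=10
  #..#. -> #   bit 18 = 1  t=2,i=16
  #...# -> .   bit 17 = 0  t=0,i=5
  #.... -> #   bit 16 = 1  t=1,i=13
  .#### -> #   bit 15 = 1  t=0,i=1
  .###. -> #   bit 14 = 1  t=0,i=16
  .##.# -> #   bit 13 = 1  t=4,i=5
  .##.. -> .   bit 12 = 0  t=0,i=8
  .#.## -> .   bit 11 = 0  t=2,i=12
  .#.#. -> #   bit 10 = 1  t=4,i=8
  .#..# -> .   bit 9 = 0  t=3,i=14
  .#... -> .   bit 8 = 0  t=1,i=8
  ..### -> .   bit 7 = 0  t=0,i=15
  ..##. -> #   bit 6 = 1  t=0,i=7
  ..#.# -> .   bit 5 = 0  t=2,i=11
  ..#.. -> #   bit 4 = 1  t=1,i=7
  ...## -> .   bit 3 = 0  t=0,i=6
  ...#. -> .   bit 2 = 0  t=1,i=6
  ....# -> #   bit 1 = 1  t=1,i=14
  ..... -> .   bit 0 = 0  t=3,i=10
  bits 01111100110001011110010001010010 = 2093343826

2093343826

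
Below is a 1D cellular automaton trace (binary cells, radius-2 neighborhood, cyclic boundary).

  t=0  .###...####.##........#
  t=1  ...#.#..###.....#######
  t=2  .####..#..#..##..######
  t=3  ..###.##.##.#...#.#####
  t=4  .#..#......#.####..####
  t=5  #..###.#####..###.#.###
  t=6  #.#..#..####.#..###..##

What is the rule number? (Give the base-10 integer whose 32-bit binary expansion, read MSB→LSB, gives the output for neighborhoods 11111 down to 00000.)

4096689463

  ##### -> #   bit 31 = 1  t=1,i=18
  ####. -> #   bit 30 = 1  t=0,i=9
  ###.# -> #   bit 29 = 1  t=0,i=10
  ###.. -> #   bit 28 = 1  t=0,i=3
  ##.## -> .   bit 27 = 0  t=0,i=11
  ##.#. -> #   bit 26 = 1  t=3,i=11
  ##..# -> .   bit 25 = 0  t=2,i=5
  ##... -> .   bit 24 = 0  t=0,i=4
  #.### -> .   bit 23 = 0  t=0,i=1
  #.##. -> .   bit 22 = 0  t=0,i=12
  #.#.# -> #   bit 21 = 1  t=5,i=18
  #.#.. -> .   bit 20 = 0  t=1,i=5
  #..## -> #   bit 19 = 1  t=1,i=7
  #..#. -> #   bit 18 = 1  t=2,i=6
  #...# -> #   bit 17 = 1  t=0,i=5
  #.... -> .   bit 16 = 0  t=0,i=15
  .#### -> #   bit 15 = 1  t=0,i=8
  .###. -> .   bit 14 = 0  t=0,i=2
  .##.# -> .   bit 13 = 0  t=3,i=7
  .##.. -> .   bit 12 = 0  t=0,i=13
  .#.## -> .   bit 11 = 0  t=0,i=0
  .#.#. -> #   bit 10 = 1  t=1,i=4
  .#..# -> .   bit 9 = 0  t=1,i=6
  .#... -> #   bit 8 = 1  t=3,i=13
  ..### -> .   bit 7 = 0  t=0,i=7
  ..##. -> .   bit 6 = 0  t=2,i=13
  ..#.# -> #   bit 5 = 1  t=0,i=22
  ..#.. -> #   bit 4 = 1  t=2,i=7
  ...## -> .   bit 3 = 0  t=0,i=6
  ...#. -> #   bit 2 = 1  t=0,i=21
  ....# -> #   bit 1 = 1  t=0,i=20
  ..... -> #   bit 0 = 1  t=0,i=16
  bits 11110100001011101000010100110111 = 4096689463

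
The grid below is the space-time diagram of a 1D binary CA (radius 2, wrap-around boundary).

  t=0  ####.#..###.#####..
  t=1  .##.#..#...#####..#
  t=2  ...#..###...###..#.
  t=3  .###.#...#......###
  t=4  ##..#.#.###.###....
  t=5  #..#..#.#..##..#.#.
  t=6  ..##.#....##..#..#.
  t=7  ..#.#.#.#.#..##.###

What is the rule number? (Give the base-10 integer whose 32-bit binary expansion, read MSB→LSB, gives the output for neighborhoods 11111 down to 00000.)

  nb #####: next=#  (t=0,i=14, bit31=1)
  nb ####.: next=#  (t=0,i=2, bit30=1)
  nb ###.#: next=.  (t=0,i=3, bit29=0)
  nb ###..: next=.  (t=0,i=16, bit28=0)
  nb ##.##: next=#  (t=0,i=11, bit27=1)
  nb ##.#.: next=#  (t=0,i=4, bit26=1)
  nb ##..#: next=.  (t=0,i=17, bit25=0)
  nb ##...: next=#  (t=2,i=9, bit24=1)
  nb #.###: next=#  (t=0,i=12, bit23=1)
  nb #.##.: next=.  (t=1,i=1, bit22=0)
  nb #.#.#: next=#  (t=4,i=6, bit21=1)
  nb #.#..: next=.  (t=0,i=5, bit20=0)
  nb #..##: next=#  (t=0,i=7, bit19=1)
  nb #..#.: next=#  (t=1,i=6, bit18=1)
  nb #...#: next=.  (t=1,i=9, bit17=0)
  nb #....: next=.  (t=2,i=0, bit16=0)
  nb .####: next=#  (t=0,i=1, bit15=1)
  nb .###.: next=.  (t=0,i=9, bit14=0)
  nb .##.#: next=.  (t=1,i=2, bit13=0)
  nb .##..: next=.  (t=4,i=1, bit12=0)
  nb .#.##: next=.  (t=1,i=0, bit11=0)
  nb .#.#.: next=.  (t=4,i=5, bit10=0)
  nb .#..#: next=.  (t=0,i=6, bit9=0)
  nb .#...: next=#  (t=1,i=8, bit8=1)
  nb ..###: next=.  (t=0,i=0, bit7=0)
  nb ..##.: next=#  (t=4,i=0, bit6=1)
  nb ..#.#: next=.  (t=1,i=18, bit5=0)
  nb ..#..: next=#  (t=1,i=7, bit4=1)
  nb ...##: next=.  (t=1,i=10, bit3=0)
  nb ...#.: next=#  (t=2,i=2, bit2=1)
  nb ....#: next=#  (t=2,i=1, bit1=1)
  nb .....: next=#  (t=3,i=12, bit0=1)
  bits 11001101101011001000000101010111 = 3450634583

3450634583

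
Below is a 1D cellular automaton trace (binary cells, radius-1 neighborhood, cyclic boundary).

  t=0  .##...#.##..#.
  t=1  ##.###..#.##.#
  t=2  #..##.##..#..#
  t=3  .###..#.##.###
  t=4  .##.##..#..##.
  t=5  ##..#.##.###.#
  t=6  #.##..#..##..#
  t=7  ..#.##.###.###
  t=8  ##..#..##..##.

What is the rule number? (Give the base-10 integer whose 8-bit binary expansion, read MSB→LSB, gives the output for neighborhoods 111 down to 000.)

155

  ### -> #   bit 7 = 1  t=1,i=0
  ##. -> .   bit 6 = 0  t=0,i=2
  #.# -> .   bit 5 = 0  t=0,i=7
  #.. -> #   bit 4 = 1  t=0,i=3
  .## -> #   bit 3 = 1  t=0,i=1
  .#. -> .   bit 2 = 0  t=0,i=6
  ..# -> #   bit 1 = 1  t=0,i=0
  ... -> #   bit 0 = 1  t=0,i=4
  bits 10011011 = 155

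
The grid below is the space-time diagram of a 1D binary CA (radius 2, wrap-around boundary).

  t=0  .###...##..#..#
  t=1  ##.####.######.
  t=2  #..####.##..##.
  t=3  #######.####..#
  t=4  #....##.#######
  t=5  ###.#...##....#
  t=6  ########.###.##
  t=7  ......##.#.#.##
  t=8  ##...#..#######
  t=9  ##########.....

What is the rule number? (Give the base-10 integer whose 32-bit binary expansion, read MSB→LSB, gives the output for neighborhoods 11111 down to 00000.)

  nb #####: next=.  (t=1,i=10, bit31=0)
  nb ####.: next=#  (t=1,i=5, bit30=1)
  nb ###.#: next=#  (t=1,i=6, bit29=1)
  nb ###..: next=#  (t=0,i=3, bit28=1)
  nb ##.##: next=.  (t=1,i=2, bit27=0)
  nb ##.#.: next=#  (t=2,i=14, bit26=1)
  nb ##..#: next=#  (t=0,i=9, bit25=1)
  nb ##...: next=#  (t=0,i=4, bit24=1)
  nb #.###: next=#  (t=0,i=1, bit23=1)
  nb #.##.: next=#  (t=1,i=0, bit22=1)
  nb #.#.#: next=#  (t=7,i=9, bit21=1)
  nb #.#..: next=#  (t=2,i=0, bit20=1)
  nb #..##: next=#  (t=2,i=2, bit19=1)
  nb #..#.: next=#  (t=0,i=10, bit18=1)
  nb #...#: next=#  (t=0,i=5, bit17=1)
  nb #....: next=#  (t=4,i=2, bit16=1)
  nb .####: next=#  (t=1,i=4, bit15=1)
  nb .###.: next=.  (t=0,i=2, bit14=0)
  nb .##.#: next=.  (t=1,i=1, bit13=0)
  nb .##..: next=#  (t=0,i=8, bit12=1)
  nb .#.##: next=#  (t=0,i=0, bit11=1)
  nb .#.#.: next=#  (t=7,i=10, bit10=1)
  nb .#..#: next=#  (t=0,i=12, bit9=1)
  nb .#...: next=#  (t=5,i=5, bit8=1)
  nb ..###: next=#  (t=2,i=3, bit7=1)
  nb ..##.: next=.  (t=0,i=7, bit6=0)
  nb ..#.#: next=.  (t=0,i=14, bit5=0)
  nb ..#..: next=#  (t=0,i=11, bit4=1)
  nb ...##: next=#  (t=0,i=6, bit3=1)
  nb ...#.: next=#  (t=8,i=4, bit2=1)
  nb ....#: next=.  (t=4,i=3, bit1=0)
  nb .....: next=.  (t=7,i=2, bit0=0)
  bits 01110111111111111001111110011100 = 2013241244

2013241244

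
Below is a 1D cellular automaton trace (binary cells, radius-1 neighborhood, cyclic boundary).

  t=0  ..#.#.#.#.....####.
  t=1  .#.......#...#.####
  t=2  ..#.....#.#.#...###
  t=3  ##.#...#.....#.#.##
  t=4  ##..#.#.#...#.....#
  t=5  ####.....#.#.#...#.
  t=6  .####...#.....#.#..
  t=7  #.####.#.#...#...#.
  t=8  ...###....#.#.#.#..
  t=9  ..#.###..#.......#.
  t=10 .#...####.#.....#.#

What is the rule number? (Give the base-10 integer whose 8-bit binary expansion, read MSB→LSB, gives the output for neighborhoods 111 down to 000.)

210

  ### -> #   bit 7 = 1  t=0,i=15
  ##. -> #   bit 6 = 1  t=0,i=17
  #.# -> .   bit 5 = 0  t=0,i=3
  #.. -> #   bit 4 = 1  t=0,i=9
  .## -> .   bit 3 = 0  t=0,i=14
  .#. -> .   bit 2 = 0  t=0,i=2
  ..# -> #   bit 1 = 1  t=0,i=1
  ... -> .   bit 0 = 0  t=0,i=0
  bits 11010010 = 210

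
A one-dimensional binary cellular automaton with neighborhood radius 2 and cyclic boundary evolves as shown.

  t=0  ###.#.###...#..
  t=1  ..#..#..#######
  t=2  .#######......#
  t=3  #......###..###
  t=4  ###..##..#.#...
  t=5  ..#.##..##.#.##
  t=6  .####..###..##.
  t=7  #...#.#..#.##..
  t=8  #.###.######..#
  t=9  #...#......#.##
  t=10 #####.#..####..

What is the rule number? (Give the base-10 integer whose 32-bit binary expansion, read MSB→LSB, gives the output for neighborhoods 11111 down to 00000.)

  [31] ##### => .  t=1,i=10
  [30] ####. => .  t=1,i=13
  [29] ###.# => #  t=0,i=2
  [28] ###.. => #  t=0,i=8
  [27] ##.## => .  t=8,i=1
  [26] ##.#. => .  t=0,i=3
  [25] ##..# => .  t=1,i=0
  [24] ##... => #  t=0,i=9
  [23] #.### => .  t=0,i=6
  [22] #.##. => #  t=5,i=4
  [21] #.#.# => .  t=0,i=4
  [20] #.#.. => #  t=4,i=11
  [19] #..## => #  t=0,i=14
  [18] #..#. => #  t=1,i=1
  [17] #...# => #  t=0,i=10
  [16] #.... => #  t=2,i=9
  [15] .#### => .  t=1,i=9
  [14] .###. => .  t=0,i=1
  [13] .##.# => #  t=5,i=9
  [12] .##.. => .  t=4,i=6
  [11] .#.## => #  t=0,i=5
  [10] .#.#. => .  t=4,i=10
  [9] .#..# => #  t=0,i=13
  [8] .#... => .  t=4,i=12
  [7] ..### => .  t=0,i=0
  [6] ..##. => #  t=4,i=5
  [5] ..#.# => #  t=2,i=14
  [4] ..#.. => #  t=0,i=12
  [3] ...## => #  t=3,i=6
  [2] ...#. => #  t=0,i=11
  [1] ....# => #  t=2,i=12
  [0] ..... => .  t=2,i=10
  bits 00110001010111110010101001111110 = 828320382

828320382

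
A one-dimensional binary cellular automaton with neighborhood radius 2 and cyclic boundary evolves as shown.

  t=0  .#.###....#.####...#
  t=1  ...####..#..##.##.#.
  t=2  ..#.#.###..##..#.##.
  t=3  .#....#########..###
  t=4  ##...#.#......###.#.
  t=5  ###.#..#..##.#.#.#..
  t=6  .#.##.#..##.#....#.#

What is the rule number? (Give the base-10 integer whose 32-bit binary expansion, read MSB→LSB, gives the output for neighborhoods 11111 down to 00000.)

  ##### -> .   bit 31 = 0  t=3,i=8
  ####. -> .   bit 30 = 0  t=0,i=14
  ###.# -> .   bit 29 = 0  t=3,i=19
  ###.. -> #   bit 28 = 1  t=0,i=5
  ##.## -> .   bit 27 = 0  t=1,i=14
  ##.#. -> #   bit 26 = 1  t=1,i=17
  ##..# -> #   bit 25 = 1  t=1,i=7
  ##... -> #   bit 24 = 1  t=0,i=6
  #.### -> #   bit 23 = 1  t=0,i=3
  #.##. -> #   bit 22 = 1  t=1,i=15
  #.#.# -> .   bit 21 = 0  t=0,i=1
  #.#.. -> #   bit 20 = 1  t=1,i=18
  #..## -> #   bit 19 = 1  t=1,i=11
  #..#. -> #   bit 18 = 1  t=1,i=8
  #...# -> .   bit 17 = 0  t=0,i=17
  #.... -> .   bit 16 = 0  t=0,i=7
  .#### -> #   bit 15 = 1  t=0,i=13
  .###. -> #   bit 14 = 1  t=0,i=4
  .##.# -> .   bit 13 = 0  t=1,i=13
  .##.. -> #   bit 12 = 1  t=2,i=12
  .#.## -> .   bit 11 = 0  t=0,i=2
  .#.#. -> .   bit 10 = 0  t=0,i=0
  .#..# -> .   bit 9 = 0  t=1,i=10
  .#... -> .   bit 8 = 0  t=1,i=19
  ..### -> .   bit 7 = 0  t=1,i=3
  ..##. -> #   bit 6 = 1  t=1,i=12
  ..#.# -> .   bit 5 = 0  t=0,i=10
  ..#.. -> .   bit 4 = 0  t=1,i=9
  ...## -> #   bit 3 = 1  t=1,i=2
  ...#. -> #   bit 2 = 1  t=0,i=9
  ....# -> .   bit 1 = 0  t=0,i=8
  ..... -> #   bit 0 = 1  t=4,i=10
  bits 00010111110111001101000001001101 = 400347213

400347213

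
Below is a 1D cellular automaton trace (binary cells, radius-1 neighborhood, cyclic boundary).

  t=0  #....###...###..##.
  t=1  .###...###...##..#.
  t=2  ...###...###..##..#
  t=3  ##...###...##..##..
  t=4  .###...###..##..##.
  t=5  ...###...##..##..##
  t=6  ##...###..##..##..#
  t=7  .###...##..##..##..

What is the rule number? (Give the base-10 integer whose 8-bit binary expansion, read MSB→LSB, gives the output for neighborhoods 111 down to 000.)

  [7] ### => .  t=0,i=6
  [6] ##. => #  t=0,i=7
  [5] #.# => .  t=0,i=18
  [4] #.. => #  t=0,i=1
  [3] .## => .  t=0,i=5
  [2] .#. => .  t=0,i=0
  [1] ..# => .  t=0,i=4
  [0] ... => #  t=0,i=2
  bits 01010001 = 81

81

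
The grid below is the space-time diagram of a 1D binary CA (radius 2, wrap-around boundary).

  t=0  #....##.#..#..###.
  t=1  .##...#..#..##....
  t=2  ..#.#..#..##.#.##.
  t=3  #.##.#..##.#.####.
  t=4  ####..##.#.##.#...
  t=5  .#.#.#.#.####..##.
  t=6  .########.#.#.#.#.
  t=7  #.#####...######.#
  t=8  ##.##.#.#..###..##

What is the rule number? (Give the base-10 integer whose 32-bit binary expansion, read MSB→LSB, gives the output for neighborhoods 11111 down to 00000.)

2557198113

  #####|#  b31=1 t=6,i=3
  ####.|.  b30=0 t=3,i=15
  ###.#|.  b29=0 t=0,i=16
  ###..|#  b28=1 t=4,i=3
  ##.##|#  b27=1 t=7,i=1
  ##.#.|.  b26=0 t=0,i=7
  ##..#|.  b25=0 t=4,i=4
  ##...|.  b24=0 t=1,i=3
  #.###|.  b23=0 t=3,i=13
  #.##.|#  b22=1 t=2,i=15
  #.#.#|#  b21=1 t=2,i=13
  #.#..|.  b20=0 t=0,i=0
  #..##|#  b19=1 t=0,i=13
  #..#.|.  b18=0 t=0,i=10
  #...#|#  b17=1 t=1,i=4
  #....|#  b16=1 t=0,i=2
  .####|#  b15=1 t=3,i=14
  .###.|.  b14=0 t=0,i=15
  .##.#|#  b13=1 t=0,i=6
  .##..|#  b12=1 t=1,i=2
  .#.##|#  b11=1 t=2,i=14
  .#.#.|#  b10=1 t=2,i=3
  .#..#|#  b9=1 t=0,i=9
  .#...|#  b8=1 t=0,i=1
  ..###|.  b7=0 t=0,i=14
  ..##.|.  b6=0 t=0,i=5
  ..#.#|#  b5=1 t=2,i=2
  ..#..|.  b4=0 t=0,i=11
  ...##|.  b3=0 t=0,i=4
  ...#.|.  b2=0 t=1,i=5
  ....#|.  b1=0 t=0,i=3
  .....|#  b0=1 t=1,i=16
  bits 10011000011010111011111100100001 = 2557198113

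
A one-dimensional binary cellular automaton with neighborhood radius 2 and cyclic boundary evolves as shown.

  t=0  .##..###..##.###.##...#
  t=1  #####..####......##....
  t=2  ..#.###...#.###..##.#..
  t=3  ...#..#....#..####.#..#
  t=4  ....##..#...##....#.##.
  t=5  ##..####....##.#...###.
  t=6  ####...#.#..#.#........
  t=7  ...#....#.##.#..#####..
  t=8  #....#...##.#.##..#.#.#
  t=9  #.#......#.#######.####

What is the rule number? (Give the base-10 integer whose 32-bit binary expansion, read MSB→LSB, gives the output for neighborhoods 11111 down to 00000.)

2523733569

  ##### -> #   bit 31 = 1  t=1,i=2
  ####. -> .   bit 30 = 0  t=1,i=3
  ###.# -> .   bit 29 = 0  t=0,i=15
  ###.. -> #   bit 28 = 1  t=0,i=7
  ##.## -> .   bit 27 = 0  t=0,i=12
  ##.#. -> #   bit 26 = 1  t=2,i=19
  ##..# -> #   bit 25 = 1  t=0,i=3
  ##... -> .   bit 24 = 0  t=0,i=19
  #.### -> .   bit 23 = 0  t=0,i=13
  #.##. -> #   bit 22 = 1  t=0,i=1
  #.#.# -> #   bit 21 = 1  t=8,i=12
  #.#.. -> .   bit 20 = 0  t=2,i=20
  #..## -> #   bit 19 = 1  t=0,i=4
  #..#. -> #   bit 18 = 1  t=3,i=5
  #...# -> .   bit 17 = 0  t=0,i=20
  #.... -> #   bit 16 = 1  t=1,i=12
  .#### -> .   bit 15 = 0  t=1,i=1
  .###. -> .   bit 14 = 0  t=0,i=6
  .##.# -> .   bit 13 = 0  t=0,i=11
  .##.. -> #   bit 12 = 1  t=0,i=2
  .#.## -> #   bit 11 = 1  t=0,i=0
  .#.#. -> #   bit 10 = 1  t=6,i=8
  .#..# -> #   bit 9 = 1  t=3,i=4
  .#... -> .   bit 8 = 0  t=2,i=21
  ..### -> .   bit 7 = 0  t=0,i=5
  ..##. -> #   bit 6 = 1  t=0,i=10
  ..#.# -> .   bit 5 = 0  t=0,i=22
  ..#.. -> .   bit 4 = 0  t=3,i=3
  ...## -> .   bit 3 = 0  t=1,i=16
  ...#. -> .   bit 2 = 0  t=0,i=21
  ....# -> .   bit 1 = 0  t=1,i=15
  ..... -> #   bit 0 = 1  t=1,i=13
  bits 10010110011011010001111001000001 = 2523733569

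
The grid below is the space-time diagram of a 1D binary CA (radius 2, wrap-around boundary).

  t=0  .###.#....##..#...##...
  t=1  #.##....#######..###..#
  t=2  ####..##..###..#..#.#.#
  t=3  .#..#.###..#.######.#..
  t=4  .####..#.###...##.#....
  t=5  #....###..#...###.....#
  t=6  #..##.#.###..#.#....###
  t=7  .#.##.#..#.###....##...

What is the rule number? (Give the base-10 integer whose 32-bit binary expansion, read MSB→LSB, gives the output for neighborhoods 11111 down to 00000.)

2858709626

  nb #####: next=#  (t=1,i=10, bit31=1)
  nb ####.: next=.  (t=1,i=13, bit30=0)
  nb ###.#: next=#  (t=0,i=3, bit29=1)
  nb ###..: next=.  (t=1,i=14, bit28=0)
  nb ##.##: next=#  (t=1,i=1, bit27=1)
  nb ##.#.: next=.  (t=0,i=4, bit26=0)
  nb ##..#: next=#  (t=0,i=12, bit25=1)
  nb ##...: next=.  (t=0,i=20, bit24=0)
  nb #.###: next=.  (t=2,i=22, bit23=0)
  nb #.##.: next=#  (t=1,i=2, bit22=1)
  nb #.#.#: next=#  (t=2,i=20, bit21=1)
  nb #.#..: next=.  (t=0,i=5, bit20=0)
  nb #..##: next=.  (t=1,i=16, bit19=0)
  nb #..#.: next=#  (t=0,i=13, bit18=1)
  nb #...#: next=.  (t=0,i=16, bit17=0)
  nb #....: next=.  (t=0,i=7, bit16=0)
  nb .####: next=.  (t=1,i=9, bit15=0)
  nb .###.: next=#  (t=0,i=2, bit14=1)
  nb .##.#: next=#  (t=1,i=0, bit13=1)
  nb .##..: next=#  (t=0,i=11, bit12=1)
  nb .#.##: next=.  (t=2,i=21, bit11=0)
  nb .#.#.: next=.  (t=2,i=19, bit10=0)
  nb .#..#: next=#  (t=2,i=16, bit9=1)
  nb .#...: next=.  (t=0,i=6, bit8=0)
  nb ..###: next=.  (t=0,i=1, bit7=0)
  nb ..##.: next=#  (t=0,i=10, bit6=1)
  nb ..#.#: next=#  (t=2,i=18, bit5=1)
  nb ..#..: next=#  (t=0,i=14, bit4=1)
  nb ...##: next=#  (t=0,i=0, bit3=1)
  nb ...#.: next=.  (t=3,i=0, bit2=0)
  nb ....#: next=#  (t=0,i=8, bit1=1)
  nb .....: next=.  (t=4,i=21, bit0=0)
  bits 10101010011001000111001001111010 = 2858709626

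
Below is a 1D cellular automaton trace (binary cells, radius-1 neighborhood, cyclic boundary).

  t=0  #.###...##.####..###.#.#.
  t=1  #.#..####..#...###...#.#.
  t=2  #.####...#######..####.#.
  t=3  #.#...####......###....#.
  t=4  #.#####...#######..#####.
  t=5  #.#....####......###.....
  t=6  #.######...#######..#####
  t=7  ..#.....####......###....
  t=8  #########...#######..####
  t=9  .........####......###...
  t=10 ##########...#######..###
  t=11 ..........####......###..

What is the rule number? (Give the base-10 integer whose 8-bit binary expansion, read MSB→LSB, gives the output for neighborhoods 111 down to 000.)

  ### -> .   bit 7 = 0  t=0,i=3
  ##. -> .   bit 6 = 0  t=0,i=4
  #.# -> .   bit 5 = 0  t=0,i=1
  #.. -> #   bit 4 = 1  t=0,i=5
  .## -> #   bit 3 = 1  t=0,i=2
  .#. -> #   bit 2 = 1  t=0,i=0
  ..# -> #   bit 1 = 1  t=0,i=7
  ... -> #   bit 0 = 1  t=0,i=6
  bits 00011111 = 31

31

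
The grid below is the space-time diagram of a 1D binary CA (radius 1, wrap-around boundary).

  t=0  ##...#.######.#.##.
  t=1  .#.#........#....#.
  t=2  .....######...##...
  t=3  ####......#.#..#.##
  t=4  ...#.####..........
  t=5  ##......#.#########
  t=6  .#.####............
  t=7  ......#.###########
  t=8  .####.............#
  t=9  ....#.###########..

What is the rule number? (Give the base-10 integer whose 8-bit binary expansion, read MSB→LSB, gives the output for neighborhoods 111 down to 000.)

  ###|.  b7=0 t=0,i=8
  ##.|#  b6=1 t=0,i=1
  #.#|.  b5=0 t=0,i=6
  #..|.  b4=0 t=0,i=2
  .##|.  b3=0 t=0,i=0
  .#.|.  b2=0 t=0,i=5
  ..#|.  b1=0 t=0,i=4
  ...|#  b0=1 t=0,i=3
  bits 01000001 = 65

65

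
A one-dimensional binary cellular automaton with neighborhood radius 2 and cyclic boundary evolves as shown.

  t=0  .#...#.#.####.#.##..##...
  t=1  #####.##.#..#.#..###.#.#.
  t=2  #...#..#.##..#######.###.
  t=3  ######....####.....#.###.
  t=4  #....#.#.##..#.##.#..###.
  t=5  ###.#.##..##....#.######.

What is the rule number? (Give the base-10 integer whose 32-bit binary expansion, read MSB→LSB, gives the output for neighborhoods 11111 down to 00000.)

  nb #####: next=.  (t=1,i=2, bit31=0)
  nb ####.: next=.  (t=0,i=11, bit30=0)
  nb ###.#: next=#  (t=0,i=12, bit29=1)
  nb ###..: next=#  (t=3,i=5, bit28=1)
  nb ##.##: next=.  (t=1,i=5, bit27=0)
  nb ##.#.: next=.  (t=0,i=13, bit26=0)
  nb ##..#: next=#  (t=0,i=18, bit25=1)
  nb ##...: next=.  (t=0,i=22, bit24=0)
  nb #.###: next=#  (t=0,i=9, bit23=1)
  nb #.##.: next=.  (t=0,i=16, bit22=0)
  nb #.#.#: next=#  (t=0,i=7, bit21=1)
  nb #.#..: next=#  (t=1,i=9, bit20=1)
  nb #..##: next=#  (t=0,i=19, bit19=1)
  nb #..#.: next=.  (t=1,i=11, bit18=0)
  nb #...#: next=#  (t=0,i=3, bit17=1)
  nb #....: next=#  (t=0,i=23, bit16=1)
  nb .####: next=.  (t=0,i=10, bit15=0)
  nb .###.: next=#  (t=1,i=18, bit14=1)
  nb .##.#: next=#  (t=1,i=7, bit13=1)
  nb .##..: next=#  (t=0,i=17, bit12=1)
  nb .#.##: next=.  (t=0,i=8, bit11=0)
  nb .#.#.: next=#  (t=0,i=6, bit10=1)
  nb .#..#: next=#  (t=1,i=10, bit9=1)
  nb .#...: next=#  (t=0,i=2, bit8=1)
  nb ..###: next=#  (t=1,i=17, bit7=1)
  nb ..##.: next=.  (t=0,i=20, bit6=0)
  nb ..#.#: next=.  (t=0,i=5, bit5=0)
  nb ..#..: next=#  (t=0,i=1, bit4=1)
  nb ...##: next=#  (t=3,i=9, bit3=1)
  nb ...#.: next=#  (t=0,i=0, bit2=1)
  nb ....#: next=.  (t=0,i=24, bit1=0)
  nb .....: next=#  (t=3,i=16, bit0=1)
  bits 00110010101110110111011110011101 = 851146653

851146653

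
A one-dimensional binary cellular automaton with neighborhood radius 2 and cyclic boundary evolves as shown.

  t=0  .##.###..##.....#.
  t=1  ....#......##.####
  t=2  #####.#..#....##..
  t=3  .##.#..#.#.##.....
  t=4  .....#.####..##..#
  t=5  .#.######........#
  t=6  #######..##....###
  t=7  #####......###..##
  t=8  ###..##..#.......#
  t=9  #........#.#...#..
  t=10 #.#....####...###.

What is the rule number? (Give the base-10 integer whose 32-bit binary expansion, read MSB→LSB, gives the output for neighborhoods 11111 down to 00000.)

  [31] ##### => #  t=2,i=2
  [30] ####. => .  t=1,i=16
  [29] ###.# => #  t=2,i=4
  [28] ###.. => .  t=0,i=6
  [27] ##.## => .  t=0,i=3
  [26] ##.#. => .  t=2,i=5
  [25] ##..# => .  t=0,i=7
  [24] ##... => #  t=0,i=11
  [23] #.### => #  t=0,i=4
  [22] #.##. => .  t=3,i=11
  [21] #.#.# => #  t=3,i=9
  [20] #.#.. => .  t=2,i=6
  [19] #..## => .  t=0,i=0
  [18] #..#. => .  t=2,i=8
  [17] #...# => .  t=9,i=13
  [16] #.... => #  t=0,i=12
  [15] .#### => #  t=1,i=15
  [14] .###. => .  t=0,i=5
  [13] .##.# => .  t=0,i=2
  [12] .##.. => .  t=0,i=10
  [11] .#.## => #  t=3,i=10
  [10] .#.#. => #  t=3,i=8
  [9] .#..# => #  t=0,i=17
  [8] .#... => .  t=1,i=5
  [7] ..### => .  t=2,i=0
  [6] ..##. => .  t=0,i=1
  [5] ..#.# => #  t=3,i=7
  [4] ..#.. => #  t=0,i=16
  [3] ...## => .  t=1,i=10
  [2] ...#. => #  t=0,i=15
  [1] ....# => #  t=0,i=14
  [0] ..... => .  t=0,i=13
  bits 10100001101000011000111000110110 = 2711719478

2711719478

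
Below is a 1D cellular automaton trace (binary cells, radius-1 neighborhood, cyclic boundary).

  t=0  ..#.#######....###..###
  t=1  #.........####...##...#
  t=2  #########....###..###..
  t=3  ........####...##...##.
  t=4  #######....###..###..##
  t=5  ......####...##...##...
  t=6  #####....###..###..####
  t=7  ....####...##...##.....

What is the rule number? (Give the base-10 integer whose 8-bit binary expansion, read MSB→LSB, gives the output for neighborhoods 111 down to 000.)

81

  [7] ### => .  t=0,i=5
  [6] ##. => #  t=0,i=10
  [5] #.# => .  t=0,i=3
  [4] #.. => #  t=0,i=0
  [3] .## => .  t=0,i=4
  [2] .#. => .  t=0,i=2
  [1] ..# => .  t=0,i=1
  [0] ... => #  t=0,i=12
  bits 01010001 = 81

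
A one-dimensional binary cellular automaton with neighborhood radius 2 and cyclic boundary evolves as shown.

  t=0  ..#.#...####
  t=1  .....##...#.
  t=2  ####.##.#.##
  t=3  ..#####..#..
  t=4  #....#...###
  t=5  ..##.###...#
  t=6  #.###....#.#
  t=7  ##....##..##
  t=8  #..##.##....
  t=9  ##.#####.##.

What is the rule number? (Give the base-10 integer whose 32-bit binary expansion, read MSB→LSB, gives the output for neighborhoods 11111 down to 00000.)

  [31] ##### => .  t=2,i=0
  [30] ####. => #  t=0,i=10
  [29] ###.# => #  t=2,i=3
  [28] ###.. => .  t=0,i=11
  [27] ##.## => #  t=2,i=4
  [26] ##.#. => .  t=2,i=7
  [25] ##..# => .  t=0,i=0
  [24] ##... => .  t=1,i=7
  [23] #.### => .  t=2,i=10
  [22] #.##. => #  t=2,i=5
  [21] #.#.# => .  t=2,i=8
  [20] #.#.. => .  t=0,i=4
  [19] #..## => .  t=5,i=1
  [18] #..#. => .  t=0,i=1
  [17] #...# => #  t=0,i=6
  [16] #.... => #  t=1,i=0
  [15] .#### => .  t=0,i=9
  [14] .###. => .  t=5,i=6
  [13] .##.# => #  t=2,i=6
  [12] .##.. => #  t=1,i=6
  [11] .#.## => #  t=2,i=9
  [10] .#.#. => .  t=0,i=3
  [9] .#..# => #  t=5,i=0
  [8] .#... => #  t=0,i=5
  [7] ..### => .  t=0,i=8
  [6] ..##. => #  t=1,i=5
  [5] ..#.# => .  t=0,i=2
  [4] ..#.. => #  t=1,i=10
  [3] ...## => .  t=0,i=7
  [2] ...#. => .  t=1,i=9
  [1] ....# => #  t=1,i=3
  [0] ..... => #  t=1,i=1
  bits 01101000010000110011101101010011 = 1749236563

1749236563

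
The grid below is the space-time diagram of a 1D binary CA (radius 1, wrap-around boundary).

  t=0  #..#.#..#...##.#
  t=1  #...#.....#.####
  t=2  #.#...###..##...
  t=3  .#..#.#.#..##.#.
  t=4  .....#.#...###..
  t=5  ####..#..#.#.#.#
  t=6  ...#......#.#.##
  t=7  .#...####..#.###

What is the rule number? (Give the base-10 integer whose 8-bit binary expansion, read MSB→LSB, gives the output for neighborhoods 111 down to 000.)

  nb ###: next=.  (t=1,i=13, bit7=0)
  nb ##.: next=#  (t=0,i=0, bit6=1)
  nb #.#: next=#  (t=0,i=4, bit5=1)
  nb #..: next=.  (t=0,i=1, bit4=0)
  nb .##: next=#  (t=0,i=12, bit3=1)
  nb .#.: next=.  (t=0,i=3, bit2=0)
  nb ..#: next=.  (t=0,i=2, bit1=0)
  nb ...: next=#  (t=0,i=10, bit0=1)
  bits 01101001 = 105

105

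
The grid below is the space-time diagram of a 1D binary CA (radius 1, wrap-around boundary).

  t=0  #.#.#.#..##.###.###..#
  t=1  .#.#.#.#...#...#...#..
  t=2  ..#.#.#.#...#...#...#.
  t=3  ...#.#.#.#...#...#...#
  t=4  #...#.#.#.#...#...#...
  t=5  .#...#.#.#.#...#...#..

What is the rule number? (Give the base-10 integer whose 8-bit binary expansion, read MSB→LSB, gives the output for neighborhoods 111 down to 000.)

48

  nb ###: next=.  (t=0,i=13, bit7=0)
  nb ##.: next=.  (t=0,i=0, bit6=0)
  nb #.#: next=#  (t=0,i=1, bit5=1)
  nb #..: next=#  (t=0,i=7, bit4=1)
  nb .##: next=.  (t=0,i=9, bit3=0)
  nb .#.: next=.  (t=0,i=2, bit2=0)
  nb ..#: next=.  (t=0,i=8, bit1=0)
  nb ...: next=.  (t=1,i=9, bit0=0)
  bits 00110000 = 48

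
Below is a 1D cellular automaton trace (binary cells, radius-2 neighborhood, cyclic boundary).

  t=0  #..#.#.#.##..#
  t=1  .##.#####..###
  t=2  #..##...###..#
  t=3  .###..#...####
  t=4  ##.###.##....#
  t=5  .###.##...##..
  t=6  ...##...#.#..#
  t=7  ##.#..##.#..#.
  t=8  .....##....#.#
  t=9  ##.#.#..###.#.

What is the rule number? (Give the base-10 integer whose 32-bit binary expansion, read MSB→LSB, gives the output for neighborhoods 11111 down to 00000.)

  ##### -> .   bit 31 = 0  t=1,i=6
  ####. -> .   bit 30 = 0  t=1,i=7
  ###.# -> #   bit 29 = 1  t=1,i=13
  ###.. -> #   bit 28 = 1  t=1,i=8
  ##.## -> #   bit 27 = 1  t=1,i=0
  ##.#. -> .   bit 26 = 0  t=7,i=2
  ##..# -> #   bit 25 = 1  t=0,i=1
  ##... -> .   bit 24 = 0  t=2,i=5
  #.### -> #   bit 23 = 1  t=1,i=4
  #.##. -> .   bit 22 = 0  t=0,i=9
  #.#.# -> #   bit 21 = 1  t=0,i=5
  #.#.. -> .   bit 20 = 0  t=6,i=10
  #..## -> #   bit 19 = 1  t=0,i=12
  #..#. -> #   bit 18 = 1  t=0,i=2
  #...# -> #   bit 17 = 1  t=2,i=6
  #.... -> #   bit 16 = 1  t=4,i=10
  .#### -> .   bit 15 = 0  t=1,i=5
  .###. -> .   bit 14 = 0  t=1,i=12
  .##.# -> .   bit 13 = 0  t=1,i=2
  .##.. -> .   bit 12 = 0  t=0,i=0
  .#.## -> #   bit 11 = 1  t=0,i=8
  .#.#. -> #   bit 10 = 1  t=0,i=4
  .#..# -> .   bit 9 = 0  t=6,i=11
  .#... -> #   bit 8 = 1  t=3,i=7
  ..### -> .   bit 7 = 0  t=1,i=11
  ..##. -> #   bit 6 = 1  t=0,i=13
  ..#.# -> .   bit 5 = 0  t=0,i=3
  ..#.. -> .   bit 4 = 0  t=3,i=6
  ...## -> .   bit 3 = 0  t=2,i=7
  ...#. -> #   bit 2 = 1  t=6,i=7
  ....# -> #   bit 1 = 1  t=4,i=11
  ..... -> .   bit 0 = 0  t=8,i=2
  bits 00111010101011110000110101000110 = 984550726

984550726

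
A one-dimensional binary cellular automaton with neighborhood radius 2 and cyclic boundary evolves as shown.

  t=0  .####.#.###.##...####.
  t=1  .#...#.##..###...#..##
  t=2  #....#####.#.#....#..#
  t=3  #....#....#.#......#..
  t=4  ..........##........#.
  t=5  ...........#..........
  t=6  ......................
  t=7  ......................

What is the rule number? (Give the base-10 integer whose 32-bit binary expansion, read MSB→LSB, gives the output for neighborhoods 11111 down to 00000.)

515915424

  [31] ##### => .  t=2,i=7
  [30] ####. => .  t=0,i=3
  [29] ###.# => .  t=0,i=4
  [28] ###.. => #  t=0,i=20
  [27] ##.## => #  t=0,i=11
  [26] ##.#. => #  t=0,i=5
  [25] ##..# => #  t=0,i=21
  [24] ##... => .  t=0,i=14
  [23] #.### => #  t=0,i=8
  [22] #.##. => #  t=0,i=12
  [21] #.#.# => .  t=0,i=6
  [20] #.#.. => .  t=1,i=1
  [19] #..## => .  t=0,i=0
  [18] #..#. => .  t=3,i=21
  [17] #...# => .  t=0,i=15
  [16] #.... => .  t=2,i=2
  [15] .#### => .  t=0,i=2
  [14] .###. => .  t=0,i=9
  [13] .##.# => #  t=1,i=21
  [12] .##.. => #  t=0,i=13
  [11] .#.## => #  t=0,i=7
  [10] .#.#. => #  t=2,i=12
  [9] .#..# => #  t=1,i=18
  [8] .#... => .  t=1,i=2
  [7] ..### => #  t=0,i=1
  [6] ..##. => .  t=1,i=20
  [5] ..#.# => #  t=1,i=5
  [4] ..#.. => .  t=1,i=17
  [3] ...## => .  t=0,i=16
  [2] ...#. => .  t=1,i=4
  [1] ....# => .  t=2,i=3
  [0] ..... => .  t=3,i=15
  bits 00011110110000000011111010100000 = 515915424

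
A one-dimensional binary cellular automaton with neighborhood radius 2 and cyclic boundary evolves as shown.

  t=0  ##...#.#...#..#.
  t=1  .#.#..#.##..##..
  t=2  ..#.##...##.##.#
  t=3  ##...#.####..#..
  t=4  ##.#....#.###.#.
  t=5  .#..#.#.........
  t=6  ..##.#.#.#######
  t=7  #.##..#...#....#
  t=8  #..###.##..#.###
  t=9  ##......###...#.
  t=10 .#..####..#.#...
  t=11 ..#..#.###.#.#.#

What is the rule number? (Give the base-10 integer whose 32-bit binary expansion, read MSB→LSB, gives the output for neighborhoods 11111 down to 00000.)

302430027

  nb #####: next=.  (t=6,i=11, bit31=0)
  nb ####.: next=.  (t=3,i=9, bit30=0)
  nb ###.#: next=.  (t=4,i=12, bit29=0)
  nb ###..: next=#  (t=3,i=10, bit28=1)
  nb ##.##: next=.  (t=2,i=11, bit27=0)
  nb ##.#.: next=.  (t=2,i=14, bit26=0)
  nb ##..#: next=#  (t=1,i=10, bit25=1)
  nb ##...: next=.  (t=0,i=2, bit24=0)
  nb #.###: next=.  (t=3,i=7, bit23=0)
  nb #.##.: next=.  (t=0,i=0, bit22=0)
  nb #.#.#: next=.  (t=4,i=14, bit21=0)
  nb #.#..: next=.  (t=0,i=7, bit20=0)
  nb #..##: next=.  (t=1,i=11, bit19=0)
  nb #..#.: next=#  (t=0,i=13, bit18=1)
  nb #...#: next=#  (t=0,i=3, bit17=1)
  nb #....: next=.  (t=4,i=5, bit16=0)
  nb .####: next=#  (t=3,i=8, bit15=1)
  nb .###.: next=.  (t=4,i=11, bit14=0)
  nb .##.#: next=#  (t=2,i=10, bit13=1)
  nb .##..: next=#  (t=0,i=1, bit12=1)
  nb .#.##: next=.  (t=0,i=15, bit11=0)
  nb .#.#.: next=#  (t=0,i=6, bit10=1)
  nb .#..#: next=#  (t=0,i=12, bit9=1)
  nb .#...: next=#  (t=0,i=8, bit8=1)
  nb ..###: next=.  (t=8,i=3, bit7=0)
  nb ..##.: next=#  (t=1,i=12, bit6=1)
  nb ..#.#: next=.  (t=0,i=5, bit5=0)
  nb ..#..: next=.  (t=0,i=11, bit4=0)
  nb ...##: next=#  (t=2,i=8, bit3=1)
  nb ...#.: next=.  (t=0,i=4, bit2=0)
  nb ....#: next=#  (t=4,i=6, bit1=1)
  nb .....: next=#  (t=5,i=9, bit0=1)
  bits 00010010000001101011011101001011 = 302430027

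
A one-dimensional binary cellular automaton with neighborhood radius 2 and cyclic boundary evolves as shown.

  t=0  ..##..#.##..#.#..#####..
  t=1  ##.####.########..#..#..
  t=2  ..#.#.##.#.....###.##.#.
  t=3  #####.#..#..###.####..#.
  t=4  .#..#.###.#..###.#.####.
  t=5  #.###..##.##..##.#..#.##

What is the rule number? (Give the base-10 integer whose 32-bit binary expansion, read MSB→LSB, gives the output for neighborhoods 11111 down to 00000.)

  #####|.  b31=0 t=0,i=19
  ####.|.  b30=0 t=0,i=20
  ###.#|#  b29=1 t=1,i=6
  ###..|#  b28=1 t=0,i=21
  ##.##|#  b27=1 t=1,i=2
  ##.#.|.  b26=0 t=2,i=8
  ##..#|#  b25=1 t=0,i=4
  ##...|.  b24=0 t=0,i=22
  #.###|.  b23=0 t=1,i=3
  #.##.|#  b22=1 t=0,i=8
  #.#.#|#  b21=1 t=2,i=4
  #.#..|#  b20=1 t=0,i=14
  #..##|.  b19=0 t=0,i=16
  #..#.|#  b18=1 t=0,i=5
  #...#|#  b17=1 t=2,i=0
  #....|.  b16=0 t=0,i=23
  .####|#  b15=1 t=0,i=18
  .###.|#  b14=1 t=2,i=16
  .##.#|.  b13=0 t=1,i=1
  .##..|#  b12=1 t=0,i=3
  .#.##|.  b11=0 t=0,i=7
  .#.#.|#  b10=1 t=0,i=13
  .#..#|#  b9=1 t=0,i=15
  .#...|.  b8=0 t=2,i=10
  ..###|.  b7=0 t=0,i=17
  ..##.|.  b6=0 t=0,i=2
  ..#.#|#  b5=1 t=0,i=6
  ..#..|.  b4=0 t=1,i=18
  ...##|#  b3=1 t=0,i=1
  ...#.|#  b2=1 t=2,i=1
  ....#|#  b1=1 t=0,i=0
  .....|#  b0=1 t=2,i=12
  bits 00111010011101101101011000101111 = 980866607

980866607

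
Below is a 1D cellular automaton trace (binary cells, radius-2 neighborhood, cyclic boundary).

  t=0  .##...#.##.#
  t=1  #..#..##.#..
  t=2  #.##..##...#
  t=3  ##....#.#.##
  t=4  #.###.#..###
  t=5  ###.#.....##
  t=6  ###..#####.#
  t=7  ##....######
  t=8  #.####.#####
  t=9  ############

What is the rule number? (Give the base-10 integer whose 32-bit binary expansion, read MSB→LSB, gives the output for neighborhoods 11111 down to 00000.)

  [31] ##### => #  t=5,i=0
  [30] ####. => #  t=3,i=0
  [29] ###.# => #  t=4,i=0
  [28] ###.. => .  t=3,i=1
  [27] ##.## => #  t=2,i=1
  [26] ##.#. => .  t=0,i=10
  [25] ##..# => .  t=2,i=4
  [24] ##... => #  t=0,i=3
  [23] #.### => #  t=3,i=10
  [22] #.##. => .  t=0,i=1
  [21] #.#.# => .  t=0,i=11
  [20] #.#.. => .  t=1,i=9
  [19] #..## => .  t=1,i=5
  [18] #..#. => #  t=1,i=2
  [17] #...# => .  t=0,i=4
  [16] #.... => #  t=3,i=3
  [15] .#### => #  t=3,i=11
  [14] .###. => .  t=4,i=3
  [13] .##.# => #  t=0,i=9
  [12] .##.. => .  t=0,i=2
  [11] .#.## => #  t=0,i=0
  [10] .#.#. => .  t=3,i=7
  [9] .#..# => .  t=1,i=1
  [8] .#... => #  t=5,i=5
  [7] ..### => .  t=4,i=9
  [6] ..##. => #  t=1,i=6
  [5] ..#.# => #  t=0,i=6
  [4] ..#.. => #  t=1,i=0
  [3] ...## => #  t=2,i=10
  [2] ...#. => .  t=0,i=5
  [1] ....# => #  t=3,i=4
  [0] ..... => #  t=5,i=7
  bits 11101001100001011010100101111011 = 3917851003

3917851003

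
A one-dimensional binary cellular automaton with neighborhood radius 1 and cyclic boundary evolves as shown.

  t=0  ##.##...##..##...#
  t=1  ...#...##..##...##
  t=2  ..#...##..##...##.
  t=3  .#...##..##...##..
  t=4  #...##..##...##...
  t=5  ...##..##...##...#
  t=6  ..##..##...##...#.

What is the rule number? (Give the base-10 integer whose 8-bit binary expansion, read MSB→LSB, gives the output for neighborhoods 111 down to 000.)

10

  ### -> .   bit 7 = 0  t=0,i=0
  ##. -> .   bit 6 = 0  t=0,i=1
  #.# -> .   bit 5 = 0  t=0,i=2
  #.. -> .   bit 4 = 0  t=0,i=5
  .## -> #   bit 3 = 1  t=0,i=3
  .#. -> .   bit 2 = 0  t=1,i=3
  ..# -> #   bit 1 = 1  t=0,i=7
  ... -> .   bit 0 = 0  t=0,i=6
  bits 00001010 = 10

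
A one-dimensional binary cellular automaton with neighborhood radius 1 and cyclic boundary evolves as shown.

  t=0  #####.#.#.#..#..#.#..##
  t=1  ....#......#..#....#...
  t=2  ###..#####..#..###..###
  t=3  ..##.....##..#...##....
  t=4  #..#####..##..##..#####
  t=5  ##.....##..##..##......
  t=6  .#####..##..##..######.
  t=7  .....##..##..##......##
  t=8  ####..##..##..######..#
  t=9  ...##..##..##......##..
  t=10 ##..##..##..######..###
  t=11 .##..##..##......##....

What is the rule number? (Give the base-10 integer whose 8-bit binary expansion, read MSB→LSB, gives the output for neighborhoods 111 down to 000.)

81

  ### -> .   bit 7 = 0  t=0,i=0
  ##. -> #   bit 6 = 1  t=0,i=4
  #.# -> .   bit 5 = 0  t=0,i=5
  #.. -> #   bit 4 = 1  t=0,i=11
  .## -> .   bit 3 = 0  t=0,i=21
  .#. -> .   bit 2 = 0  t=0,i=6
  ..# -> .   bit 1 = 0  t=0,i=12
  ... -> #   bit 0 = 1  t=1,i=0
  bits 01010001 = 81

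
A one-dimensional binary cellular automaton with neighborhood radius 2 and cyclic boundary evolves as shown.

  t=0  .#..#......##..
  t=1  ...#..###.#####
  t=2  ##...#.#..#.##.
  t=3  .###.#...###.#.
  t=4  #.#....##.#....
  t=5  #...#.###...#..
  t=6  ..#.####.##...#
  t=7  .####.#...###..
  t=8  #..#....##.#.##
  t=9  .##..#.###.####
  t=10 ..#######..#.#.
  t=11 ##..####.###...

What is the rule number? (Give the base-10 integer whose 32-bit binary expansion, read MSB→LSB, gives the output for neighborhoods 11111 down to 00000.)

  ##### -> #   bit 31 = 1  t=1,i=12
  ####. -> #   bit 30 = 1  t=1,i=13
  ###.# -> .   bit 29 = 0  t=1,i=8
  ###.. -> .   bit 28 = 0  t=1,i=14
  ##.## -> .   bit 27 = 0  t=1,i=9
  ##.#. -> .   bit 26 = 0  t=3,i=4
  ##..# -> #   bit 25 = 1  t=8,i=1
  ##... -> #   bit 24 = 1  t=0,i=13
  #.### -> #   bit 23 = 1  t=1,i=10
  #.##. -> .   bit 22 = 0  t=2,i=0
  #.#.# -> #   bit 21 = 1  t=8,i=11
  #.#.. -> .   bit 20 = 0  t=2,i=7
  #..## -> #   bit 19 = 1  t=1,i=5
  #..#. -> #   bit 18 = 1  t=0,i=3
  #...# -> #   bit 17 = 1  t=0,i=14
  #.... -> #   bit 16 = 1  t=0,i=6
  .#### -> .   bit 15 = 0  t=1,i=11
  .###. -> #   bit 14 = 1  t=1,i=7
  .##.# -> #   bit 13 = 1  t=2,i=13
  .##.. -> #   bit 12 = 1  t=0,i=12
  .#.## -> #   bit 11 = 1  t=2,i=11
  .#.#. -> .   bit 10 = 0  t=2,i=6
  .#..# -> .   bit 9 = 0  t=0,i=2
  .#... -> .   bit 8 = 0  t=0,i=5
  ..### -> .   bit 7 = 0  t=1,i=6
  ..##. -> #   bit 6 = 1  t=0,i=11
  ..#.# -> #   bit 5 = 1  t=2,i=5
  ..#.. -> .   bit 4 = 0  t=0,i=1
  ...## -> #   bit 3 = 1  t=0,i=10
  ...#. -> .   bit 2 = 0  t=0,i=0
  ....# -> .   bit 1 = 0  t=0,i=9
  ..... -> #   bit 0 = 1  t=0,i=7
  bits 11000011101011110111100001101001 = 3283056745

3283056745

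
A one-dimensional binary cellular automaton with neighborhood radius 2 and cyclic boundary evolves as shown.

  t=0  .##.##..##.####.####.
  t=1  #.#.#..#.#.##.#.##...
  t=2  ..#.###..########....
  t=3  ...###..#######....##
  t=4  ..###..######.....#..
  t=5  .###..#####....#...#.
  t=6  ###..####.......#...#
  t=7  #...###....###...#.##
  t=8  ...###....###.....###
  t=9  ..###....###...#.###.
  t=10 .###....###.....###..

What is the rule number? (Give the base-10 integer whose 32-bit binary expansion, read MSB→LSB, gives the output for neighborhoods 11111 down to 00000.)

  [31] ##### => #  t=2,i=11
  [30] ####. => .  t=0,i=13
  [29] ###.# => #  t=0,i=14
  [28] ###.. => .  t=0,i=19
  [27] ##.## => .  t=0,i=3
  [26] ##.#. => #  t=1,i=13
  [25] ##..# => .  t=0,i=6
  [24] ##... => .  t=1,i=18
  [23] #.### => #  t=0,i=11
  [22] #.##. => #  t=0,i=4
  [21] #.#.# => #  t=1,i=2
  [20] #.#.. => #  t=1,i=4
  [19] #..## => #  t=0,i=0
  [18] #..#. => #  t=1,i=6
  [17] #...# => .  t=1,i=19
  [16] #.... => .  t=2,i=18
  [15] .#### => #  t=0,i=12
  [14] .###. => #  t=2,i=5
  [13] .##.# => #  t=0,i=2
  [12] .##.. => .  t=0,i=5
  [11] .#.## => #  t=1,i=10
  [10] .#.#. => .  t=1,i=1
  [9] .#..# => #  t=1,i=5
  [8] .#... => #  t=4,i=19
  [7] ..### => #  t=2,i=9
  [6] ..##. => .  t=0,i=1
  [5] ..#.# => .  t=1,i=0
  [4] ..#.. => .  t=4,i=18
  [3] ...## => #  t=3,i=2
  [2] ...#. => .  t=1,i=20
  [1] ....# => .  t=2,i=0
  [0] ..... => #  t=2,i=19
  bits 10100100111111001110101110001001 = 2768038793

2768038793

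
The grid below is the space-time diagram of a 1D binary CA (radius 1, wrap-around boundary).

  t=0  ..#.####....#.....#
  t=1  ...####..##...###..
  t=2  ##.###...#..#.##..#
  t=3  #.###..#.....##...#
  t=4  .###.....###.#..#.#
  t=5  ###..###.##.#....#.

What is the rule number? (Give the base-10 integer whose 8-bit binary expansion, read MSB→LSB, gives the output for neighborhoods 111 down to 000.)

169

  ###|#  b7=1 t=0,i=5
  ##.|.  b6=0 t=0,i=7
  #.#|#  b5=1 t=0,i=3
  #..|.  b4=0 t=0,i=0
  .##|#  b3=1 t=0,i=4
  .#.|.  b2=0 t=0,i=2
  ..#|.  b1=0 t=0,i=1
  ...|#  b0=1 t=0,i=9
  bits 10101001 = 169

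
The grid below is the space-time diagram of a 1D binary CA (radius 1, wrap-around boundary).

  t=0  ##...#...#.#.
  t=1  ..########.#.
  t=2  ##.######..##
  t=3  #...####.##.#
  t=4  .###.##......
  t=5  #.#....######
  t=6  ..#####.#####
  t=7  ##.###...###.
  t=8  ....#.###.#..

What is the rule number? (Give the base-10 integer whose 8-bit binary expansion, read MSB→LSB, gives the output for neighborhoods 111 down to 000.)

151

  [7] ### => #  t=1,i=3
  [6] ##. => .  t=0,i=1
  [5] #.# => .  t=0,i=10
  [4] #.. => #  t=0,i=2
  [3] .## => .  t=0,i=0
  [2] .#. => #  t=0,i=5
  [1] ..# => #  t=0,i=4
  [0] ... => #  t=0,i=3
  bits 10010111 = 151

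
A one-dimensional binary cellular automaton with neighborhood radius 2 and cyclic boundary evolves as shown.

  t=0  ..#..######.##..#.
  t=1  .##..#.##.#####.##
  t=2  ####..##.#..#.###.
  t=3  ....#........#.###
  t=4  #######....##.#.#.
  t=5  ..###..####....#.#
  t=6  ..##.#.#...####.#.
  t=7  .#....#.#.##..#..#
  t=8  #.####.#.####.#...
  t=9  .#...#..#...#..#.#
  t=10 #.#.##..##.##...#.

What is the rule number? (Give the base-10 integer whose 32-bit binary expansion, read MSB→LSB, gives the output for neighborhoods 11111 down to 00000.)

  nb #####: next=#  (t=0,i=7, bit31=1)
  nb ####.: next=.  (t=0,i=9, bit30=0)
  nb ###.#: next=#  (t=0,i=10, bit29=1)
  nb ###..: next=.  (t=2,i=3, bit28=0)
  nb ##.##: next=#  (t=0,i=11, bit27=1)
  nb ##.#.: next=.  (t=2,i=8, bit26=0)
  nb ##..#: next=#  (t=0,i=14, bit25=1)
  nb ##...: next=#  (t=3,i=0, bit24=1)
  nb #.###: next=.  (t=1,i=10, bit23=0)
  nb #.##.: next=#  (t=0,i=12, bit22=1)
  nb #.#.#: next=.  (t=4,i=14, bit21=0)
  nb #.#..: next=.  (t=2,i=9, bit20=0)
  nb #..##: next=.  (t=0,i=4, bit19=0)
  nb #..#.: next=.  (t=0,i=15, bit18=0)
  nb #...#: next=.  (t=0,i=0, bit17=0)
  nb #....: next=#  (t=3,i=1, bit16=1)
  nb .####: next=.  (t=0,i=6, bit15=0)
  nb .###.: next=#  (t=2,i=15, bit14=1)
  nb .##.#: next=.  (t=1,i=8, bit13=0)
  nb .##..: next=#  (t=0,i=13, bit12=1)
  nb .#.##: next=#  (t=1,i=6, bit11=1)
  nb .#.#.: next=#  (t=4,i=15, bit10=1)
  nb .#..#: next=.  (t=0,i=3, bit9=0)
  nb .#...: next=#  (t=0,i=17, bit8=1)
  nb ..###: next=#  (t=0,i=5, bit7=1)
  nb ..##.: next=.  (t=2,i=6, bit6=0)
  nb ..#.#: next=.  (t=1,i=5, bit5=0)
  nb ..#..: next=#  (t=0,i=2, bit4=1)
  nb ...##: next=#  (t=4,i=10, bit3=1)
  nb ...#.: next=#  (t=0,i=1, bit2=1)
  nb ....#: next=#  (t=3,i=2, bit1=1)
  nb .....: next=.  (t=3,i=7, bit0=0)
  bits 10101011010000010101110110011110 = 2873187742

2873187742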